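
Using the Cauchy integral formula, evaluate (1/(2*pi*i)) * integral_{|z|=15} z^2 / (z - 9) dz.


Step 1: f(z) = z^2, a = 9 is inside |z| = 15
Step 2: By Cauchy integral formula: (1/(2pi*i)) * integral = f(a)
Step 3: f(9) = 9^2 = 81

81


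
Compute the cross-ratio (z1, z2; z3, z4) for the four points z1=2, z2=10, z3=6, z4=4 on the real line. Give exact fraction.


Step 1: (z1-z3)(z2-z4) = (-4) * 6 = -24
Step 2: (z1-z4)(z2-z3) = (-2) * 4 = -8
Step 3: Cross-ratio = 24/8 = 3

3


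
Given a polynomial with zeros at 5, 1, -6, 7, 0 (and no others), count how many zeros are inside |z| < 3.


Step 1: Check each root:
  z = 5: |5| = 5 >= 3
  z = 1: |1| = 1 < 3
  z = -6: |-6| = 6 >= 3
  z = 7: |7| = 7 >= 3
  z = 0: |0| = 0 < 3
Step 2: Count = 2

2


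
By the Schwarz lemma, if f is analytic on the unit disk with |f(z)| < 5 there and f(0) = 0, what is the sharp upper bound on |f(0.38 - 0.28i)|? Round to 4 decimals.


Step 1: g = f/5 maps D -> D with g(0) = 0, so by the Schwarz lemma |g(z)| <= |z|, i.e. |f(z)| <= 5|z|; this is sharp (f(z) = 5z).
Step 2: |z0|^2 = 0.38^2 + (-0.28)^2 = 0.2228
Step 3: |z0| = sqrt(0.2228) = 0.472017
Step 4: Best bound = 5 * |z0| = 5 * 0.472017 = 2.3601

2.3601


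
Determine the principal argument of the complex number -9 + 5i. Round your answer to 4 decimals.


Step 1: z = -9 + 5i
Step 2: arg(z) = atan2(5, -9)
Step 3: arg(z) = 2.6345

2.6345


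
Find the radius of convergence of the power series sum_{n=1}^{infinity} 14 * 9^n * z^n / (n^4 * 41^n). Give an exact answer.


Step 1: General term a_n = 14 * 9^n / (n^4 * 41^n)
Step 2: By the root test, |a_n|^(1/n) = 14^(1/n) * 9 / (n^(4/n) * 41) -> 9/41 as n -> infinity (since 14^(1/n) -> 1 and n^(4/n) -> 1)
Step 3: R = 1/lim|a_n|^(1/n) = 41/9

41/9


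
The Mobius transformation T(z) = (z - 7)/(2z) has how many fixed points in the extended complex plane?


Step 1: Fixed points satisfy T(z) = z
Step 2: 2z^2 - z + 7 = 0
Step 3: Discriminant = (-1)^2 - 4*2*7 = -55
Step 4: Number of fixed points = 2

2


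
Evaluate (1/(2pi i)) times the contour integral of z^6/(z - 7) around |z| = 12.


Step 1: f(z) = z^6, a = 7 is inside |z| = 12
Step 2: By Cauchy integral formula: (1/(2pi*i)) * integral = f(a)
Step 3: f(7) = 7^6 = 117649

117649


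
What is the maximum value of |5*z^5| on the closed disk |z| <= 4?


Step 1: On |z| = 4, |f(z)| = 5 * |z|^5 = 5 * 4^5
Step 2: By maximum modulus principle, maximum is on boundary.
Step 3: Maximum = 5 * 1024 = 5120

5120


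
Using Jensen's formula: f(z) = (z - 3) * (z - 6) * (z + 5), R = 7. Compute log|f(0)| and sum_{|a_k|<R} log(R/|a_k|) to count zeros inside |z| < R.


Jensen's formula: (1/2pi)*integral log|f(Re^it)|dt = log|f(0)| + sum_{|a_k|<R} log(R/|a_k|)
Step 1: f(0) = (-3) * (-6) * 5 = 90
Step 2: log|f(0)| = log|3| + log|6| + log|-5| = 4.4998
Step 3: Zeros inside |z| < 7: 3, 6, -5
Step 4: Jensen sum = log(7/3) + log(7/6) + log(7/5) = 1.3379
Step 5: n(R) = number of terms in the Jensen sum = count of zeros inside |z| < 7 = 3

3


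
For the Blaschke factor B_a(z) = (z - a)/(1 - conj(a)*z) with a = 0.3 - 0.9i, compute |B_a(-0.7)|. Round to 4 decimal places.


Step 1: Numerator z0 - a = -0.7 - (0.3 - 0.9i) = -1 + 0.9i
Step 2: Denominator 1 - conj(a)*z0 = 1 - (0.3 + 0.9i)*(-0.7) = 1.21 + 0.63i
Step 3: |z0 - a|^2 = (-1)^2 + 0.9^2 = 1.81; |1 - conj(a)*z0|^2 = 1.21^2 + 0.63^2 = 1.861
Step 4: |B_a(-0.7)| = sqrt(1.81 / 1.861) = sqrt(0.972595)
Step 5: = 0.9862

0.9862


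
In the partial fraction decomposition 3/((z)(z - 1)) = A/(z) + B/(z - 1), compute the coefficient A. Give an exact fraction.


Step 1: Multiply both sides by (z) and set z = 0
Step 2: A = 3 / (0 - 1)
Step 3: A = 3 / (-1)
Step 4: A = -3

-3


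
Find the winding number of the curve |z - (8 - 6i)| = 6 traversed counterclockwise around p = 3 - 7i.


Step 1: Center c = (8, -6), radius = 6
Step 2: |p - c|^2 = (-5)^2 + (-1)^2 = 26
Step 3: r^2 = 36
Step 4: |p-c| < r so winding number = 1

1


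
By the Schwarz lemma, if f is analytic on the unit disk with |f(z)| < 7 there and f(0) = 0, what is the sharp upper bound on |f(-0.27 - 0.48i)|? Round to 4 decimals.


Step 1: g = f/7 maps D -> D with g(0) = 0, so by the Schwarz lemma |g(z)| <= |z|, i.e. |f(z)| <= 7|z|; this is sharp (f(z) = 7z).
Step 2: |z0|^2 = (-0.27)^2 + (-0.48)^2 = 0.3033
Step 3: |z0| = sqrt(0.3033) = 0.550727
Step 4: Best bound = 7 * |z0| = 7 * 0.550727 = 3.8551

3.8551


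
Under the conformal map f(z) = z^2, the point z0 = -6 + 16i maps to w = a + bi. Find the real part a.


Step 1: z0 = -6 + 16i
Step 2: z0^2 = (-6)^2 - 16^2 - 192i
Step 3: real part = 36 - 256 = -220

-220


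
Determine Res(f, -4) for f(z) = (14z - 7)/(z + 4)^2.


Step 1: Pole of order 2 at z = -4
Step 2: Res = lim d/dz [(z + 4)^2 * f(z)] as z -> -4
Step 3: (z + 4)^2 * f(z) = 14z - 7
Step 4: d/dz[14z - 7] = 14

14


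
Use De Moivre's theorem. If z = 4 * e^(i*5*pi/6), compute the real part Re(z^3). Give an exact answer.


Step 1: By De Moivre's theorem, z^3 = 4^3 * e^(i*3*5*pi/6) = 64 * (cos(5*pi/2) + i*sin(5*pi/2))
Step 2: |z|^3 = 4^3 = 64
Step 3: Reduce the angle mod 2*pi: 5*pi/2 - 2*pi = pi/2
Step 4: cos(pi/2) = 0
Step 5: Re(z^3) = 64 * 0 = 0

0


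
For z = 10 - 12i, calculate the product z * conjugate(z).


Step 1: conj(z) = 10 + 12i
Step 2: z * conj(z) = 10^2 + (-12)^2
Step 3: = 100 + 144 = 244

244


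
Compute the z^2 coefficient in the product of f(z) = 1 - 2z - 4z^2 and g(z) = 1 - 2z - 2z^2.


Step 1: z^2 term in f*g comes from: (1)*(-2z^2) + (-2z)*(-2z) + (-4z^2)*(1)
Step 2: = -2 + 4 - 4
Step 3: = -2

-2


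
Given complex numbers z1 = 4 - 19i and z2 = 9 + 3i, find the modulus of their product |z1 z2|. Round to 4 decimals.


Step 1: |z1| = sqrt(4^2 + (-19)^2) = sqrt(377)
Step 2: |z2| = sqrt(9^2 + 3^2) = sqrt(90)
Step 3: |z1*z2| = |z1|*|z2| = sqrt(377) * sqrt(90) = sqrt(377 * 90) = sqrt(33930)
Step 4: = 184.201

184.201


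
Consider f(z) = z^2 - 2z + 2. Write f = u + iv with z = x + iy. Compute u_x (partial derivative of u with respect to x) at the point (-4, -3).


Step 1: f(z) = (x+iy)^2 - 2(x+iy) + 2
Step 2: u = (x^2 - y^2) - 2x + 2
Step 3: u_x = 2x - 2
Step 4: At (-4, -3): u_x = -8 - 2 = -10

-10


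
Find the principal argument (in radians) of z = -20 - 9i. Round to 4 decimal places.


Step 1: z = -20 - 9i
Step 2: arg(z) = atan2(-9, -20)
Step 3: arg(z) = -2.7187

-2.7187


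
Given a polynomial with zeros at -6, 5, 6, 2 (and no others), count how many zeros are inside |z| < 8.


Step 1: Check each root:
  z = -6: |-6| = 6 < 8
  z = 5: |5| = 5 < 8
  z = 6: |6| = 6 < 8
  z = 2: |2| = 2 < 8
Step 2: Count = 4

4


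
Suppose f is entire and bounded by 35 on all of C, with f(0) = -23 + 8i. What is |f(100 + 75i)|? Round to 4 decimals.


Step 1: By Liouville's theorem, a bounded entire function is constant.
Step 2: f(z) = f(0) = -23 + 8i for all z.
Step 3: |f(w)| = |-23 + 8i| = sqrt(529 + 64)
Step 4: = 24.3516

24.3516


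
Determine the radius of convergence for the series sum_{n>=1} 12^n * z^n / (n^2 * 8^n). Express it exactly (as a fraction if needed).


Step 1: General term a_n = 12^n / (n^2 * 8^n)
Step 2: By the root test, |a_n|^(1/n) = 12 / (n^(2/n) * 8) -> 12/8 as n -> infinity (since n^(2/n) -> 1)
Step 3: R = 1/lim|a_n|^(1/n) = 8/12 = 2/3

2/3


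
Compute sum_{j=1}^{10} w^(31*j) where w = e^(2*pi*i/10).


Step 1: The sum sum_{j=1}^{n} w^(k*j) equals n if n | k, else 0.
Step 2: Here n = 10, k = 31
Step 3: Does n divide k? 10 | 31 -> False
Step 4: Sum = 0

0


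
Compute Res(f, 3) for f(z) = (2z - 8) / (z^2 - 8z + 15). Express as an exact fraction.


Step 1: Q(z) = z^2 - 8z + 15 = (z - 3)(z - 5)
Step 2: Q'(z) = 2z - 8
Step 3: Q'(3) = -2, P(3) = -2
Step 4: Res = P(3)/Q'(3) = -2/(-2) = 1

1


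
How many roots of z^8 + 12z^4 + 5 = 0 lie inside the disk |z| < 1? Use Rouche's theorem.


Step 1: On |z| = 1 the three terms have sizes |z^8| = 1^8 = 1, |12z^4| = 12*1^4 = 12, |5| = 5
Step 2: The dominant term is g(z) = 12z^4; let h(z) = z^8 + 5 so f = g + h
Step 3: On |z| = 1: |g| = 12 and |h| <= 1 + 5 = 6
Step 4: Since 12 > 6, |h| < |g| on |z| = 1, so by Rouche f has the same number of zeros as g inside |z| < 1
Step 5: g(z) = 12z^4 has 4 zeros (at the origin, multiplicity 4) inside |z| < 1. Answer = 4

4


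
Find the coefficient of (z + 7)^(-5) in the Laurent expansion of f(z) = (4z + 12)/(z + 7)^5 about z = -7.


Step 1: Write the numerator in powers of (z + 7): 4z + 12 = 4(z + 7) + (4*(-7) + 12) = 4(z + 7) - 16
Step 2: Divide by (z + 7)^5: f(z) = -16(z + 7)^(-5) + 4(z + 7)^(-4)
Step 3: This finite sum is the Laurent series of f about z = -7.
Step 4: Coefficient of (z + 7)^(-5) = 4*(-7) + 12 = -16

-16


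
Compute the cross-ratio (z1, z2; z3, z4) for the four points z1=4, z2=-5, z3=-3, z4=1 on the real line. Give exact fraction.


Step 1: (z1-z3)(z2-z4) = 7 * (-6) = -42
Step 2: (z1-z4)(z2-z3) = 3 * (-2) = -6
Step 3: Cross-ratio = 42/6 = 7

7


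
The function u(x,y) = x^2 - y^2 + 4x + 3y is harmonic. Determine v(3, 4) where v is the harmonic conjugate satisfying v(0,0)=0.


Step 1: v_x = -u_y = 2y - 3
Step 2: v_y = u_x = 2x + 4
Step 3: v = 2xy - 3x + 4y + C
Step 4: v(0,0) = 0 => C = 0
Step 5: v(3, 4) = 31

31


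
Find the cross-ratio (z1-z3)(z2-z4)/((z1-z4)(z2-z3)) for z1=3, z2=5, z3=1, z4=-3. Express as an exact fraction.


Step 1: (z1-z3)(z2-z4) = 2 * 8 = 16
Step 2: (z1-z4)(z2-z3) = 6 * 4 = 24
Step 3: Cross-ratio = 16/24 = 2/3

2/3


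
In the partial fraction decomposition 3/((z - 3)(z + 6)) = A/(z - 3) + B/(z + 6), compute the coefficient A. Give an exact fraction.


Step 1: Multiply both sides by (z - 3) and set z = 3
Step 2: A = 3 / (3 + 6)
Step 3: A = 3 / 9
Step 4: A = 1/3

1/3


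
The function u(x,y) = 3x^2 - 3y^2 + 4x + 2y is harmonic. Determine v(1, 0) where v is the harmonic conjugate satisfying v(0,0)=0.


Step 1: v_x = -u_y = 6y - 2
Step 2: v_y = u_x = 6x + 4
Step 3: v = 6xy - 2x + 4y + C
Step 4: v(0,0) = 0 => C = 0
Step 5: v(1, 0) = -2

-2


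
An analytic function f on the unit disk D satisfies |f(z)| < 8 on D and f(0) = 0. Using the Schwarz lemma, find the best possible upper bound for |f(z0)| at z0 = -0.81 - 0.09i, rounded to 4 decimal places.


Step 1: g = f/8 maps D -> D with g(0) = 0, so by the Schwarz lemma |g(z)| <= |z|, i.e. |f(z)| <= 8|z|; this is sharp (f(z) = 8z).
Step 2: |z0|^2 = (-0.81)^2 + (-0.09)^2 = 0.6642
Step 3: |z0| = sqrt(0.6642) = 0.814985
Step 4: Best bound = 8 * |z0| = 8 * 0.814985 = 6.5199

6.5199


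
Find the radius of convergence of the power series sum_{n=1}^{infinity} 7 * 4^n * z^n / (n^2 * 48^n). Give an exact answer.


Step 1: General term a_n = 7 * 4^n / (n^2 * 48^n)
Step 2: By the root test, |a_n|^(1/n) = 7^(1/n) * 4 / (n^(2/n) * 48) -> 4/48 as n -> infinity (since 7^(1/n) -> 1 and n^(2/n) -> 1)
Step 3: R = 1/lim|a_n|^(1/n) = 48/4 = 12

12


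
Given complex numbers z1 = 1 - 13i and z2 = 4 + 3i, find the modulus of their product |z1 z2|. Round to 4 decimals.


Step 1: |z1| = sqrt(1^2 + (-13)^2) = sqrt(170)
Step 2: |z2| = sqrt(4^2 + 3^2) = sqrt(25)
Step 3: |z1*z2| = |z1|*|z2| = sqrt(170) * sqrt(25) = sqrt(170 * 25) = sqrt(4250)
Step 4: = 65.192

65.192


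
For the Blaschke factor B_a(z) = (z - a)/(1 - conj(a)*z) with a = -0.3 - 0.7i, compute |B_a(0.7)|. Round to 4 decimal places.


Step 1: Numerator z0 - a = 0.7 - (-0.3 - 0.7i) = 1 + 0.7i
Step 2: Denominator 1 - conj(a)*z0 = 1 - (-0.3 + 0.7i)*0.7 = 1.21 - 0.49i
Step 3: |z0 - a|^2 = 1^2 + 0.7^2 = 1.49; |1 - conj(a)*z0|^2 = 1.21^2 + (-0.49)^2 = 1.7042
Step 4: |B_a(0.7)| = sqrt(1.49 / 1.7042) = sqrt(0.874311)
Step 5: = 0.935

0.935


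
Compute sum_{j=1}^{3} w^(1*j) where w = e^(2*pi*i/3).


Step 1: The sum sum_{j=1}^{n} w^(k*j) equals n if n | k, else 0.
Step 2: Here n = 3, k = 1
Step 3: Does n divide k? 3 | 1 -> False
Step 4: Sum = 0

0


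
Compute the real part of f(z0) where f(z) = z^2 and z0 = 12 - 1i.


Step 1: z0 = 12 - 1i
Step 2: z0^2 = 12^2 - (-1)^2 - 24i
Step 3: real part = 144 - 1 = 143

143


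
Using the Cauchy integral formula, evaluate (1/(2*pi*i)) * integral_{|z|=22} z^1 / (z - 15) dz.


Step 1: f(z) = z^1, a = 15 is inside |z| = 22
Step 2: By Cauchy integral formula: (1/(2pi*i)) * integral = f(a)
Step 3: f(15) = 15^1 = 15

15


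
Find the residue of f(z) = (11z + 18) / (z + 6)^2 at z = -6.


Step 1: Pole of order 2 at z = -6
Step 2: Res = lim d/dz [(z + 6)^2 * f(z)] as z -> -6
Step 3: (z + 6)^2 * f(z) = 11z + 18
Step 4: d/dz[11z + 18] = 11

11


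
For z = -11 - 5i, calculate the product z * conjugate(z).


Step 1: conj(z) = -11 + 5i
Step 2: z * conj(z) = (-11)^2 + (-5)^2
Step 3: = 121 + 25 = 146

146


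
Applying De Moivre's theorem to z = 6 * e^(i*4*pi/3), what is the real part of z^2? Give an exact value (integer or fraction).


Step 1: By De Moivre's theorem, z^2 = 6^2 * e^(i*2*4*pi/3) = 36 * (cos(8*pi/3) + i*sin(8*pi/3))
Step 2: |z|^2 = 6^2 = 36
Step 3: Reduce the angle mod 2*pi: 8*pi/3 - 2*pi = 2*pi/3
Step 4: cos(2*pi/3) = -1/2
Step 5: Re(z^2) = 36 * (-1/2) = -18

-18


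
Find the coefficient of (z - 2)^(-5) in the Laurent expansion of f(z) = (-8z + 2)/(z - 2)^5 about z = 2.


Step 1: Write the numerator in powers of (z - 2): -8z + 2 = -8(z - 2) + (-8*2 + 2) = -8(z - 2) - 14
Step 2: Divide by (z - 2)^5: f(z) = -14(z - 2)^(-5) - 8(z - 2)^(-4)
Step 3: This finite sum is the Laurent series of f about z = 2.
Step 4: Coefficient of (z - 2)^(-5) = -8*2 + 2 = -14

-14


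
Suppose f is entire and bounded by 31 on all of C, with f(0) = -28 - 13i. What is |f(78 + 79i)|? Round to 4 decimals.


Step 1: By Liouville's theorem, a bounded entire function is constant.
Step 2: f(z) = f(0) = -28 - 13i for all z.
Step 3: |f(w)| = |-28 - 13i| = sqrt(784 + 169)
Step 4: = 30.8707

30.8707


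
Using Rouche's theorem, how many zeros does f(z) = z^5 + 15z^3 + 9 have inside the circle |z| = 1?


Step 1: On |z| = 1 the three terms have sizes |z^5| = 1^5 = 1, |15z^3| = 15*1^3 = 15, |9| = 9
Step 2: The dominant term is g(z) = 15z^3; let h(z) = z^5 + 9 so f = g + h
Step 3: On |z| = 1: |g| = 15 and |h| <= 1 + 9 = 10
Step 4: Since 15 > 10, |h| < |g| on |z| = 1, so by Rouche f has the same number of zeros as g inside |z| < 1
Step 5: g(z) = 15z^3 has 3 zeros (at the origin, multiplicity 3) inside |z| < 1. Answer = 3

3


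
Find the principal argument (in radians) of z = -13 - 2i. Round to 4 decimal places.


Step 1: z = -13 - 2i
Step 2: arg(z) = atan2(-2, -13)
Step 3: arg(z) = -2.9889

-2.9889


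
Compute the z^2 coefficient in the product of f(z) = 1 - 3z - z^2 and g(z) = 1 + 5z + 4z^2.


Step 1: z^2 term in f*g comes from: (1)*(4z^2) + (-3z)*(5z) + (-z^2)*(1)
Step 2: = 4 - 15 - 1
Step 3: = -12

-12


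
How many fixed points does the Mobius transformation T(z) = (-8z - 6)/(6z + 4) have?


Step 1: Fixed points satisfy T(z) = z
Step 2: 6z^2 + 12z + 6 = 0
Step 3: Discriminant = 12^2 - 4*6*6 = 0
Step 4: Number of fixed points = 1

1


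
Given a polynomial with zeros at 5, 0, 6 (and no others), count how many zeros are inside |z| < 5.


Step 1: Check each root:
  z = 5: |5| = 5 >= 5
  z = 0: |0| = 0 < 5
  z = 6: |6| = 6 >= 5
Step 2: Count = 1

1


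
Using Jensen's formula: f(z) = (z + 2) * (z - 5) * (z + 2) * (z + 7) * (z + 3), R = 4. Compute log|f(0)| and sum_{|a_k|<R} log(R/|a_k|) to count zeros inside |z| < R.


Jensen's formula: (1/2pi)*integral log|f(Re^it)|dt = log|f(0)| + sum_{|a_k|<R} log(R/|a_k|)
Step 1: f(0) = 2 * (-5) * 2 * 7 * 3 = -420
Step 2: log|f(0)| = log|-2| + log|5| + log|-2| + log|-7| + log|-3| = 6.0403
Step 3: Zeros inside |z| < 4: -2, -2, -3
Step 4: Jensen sum = log(4/2) + log(4/2) + log(4/3) = 1.674
Step 5: n(R) = number of terms in the Jensen sum = count of zeros inside |z| < 4 = 3

3


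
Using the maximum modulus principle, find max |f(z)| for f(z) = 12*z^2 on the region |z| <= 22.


Step 1: On |z| = 22, |f(z)| = 12 * |z|^2 = 12 * 22^2
Step 2: By maximum modulus principle, maximum is on boundary.
Step 3: Maximum = 12 * 484 = 5808

5808


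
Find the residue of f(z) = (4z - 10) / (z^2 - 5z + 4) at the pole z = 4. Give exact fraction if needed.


Step 1: Q(z) = z^2 - 5z + 4 = (z - 4)(z - 1)
Step 2: Q'(z) = 2z - 5
Step 3: Q'(4) = 3, P(4) = 6
Step 4: Res = P(4)/Q'(4) = 6/3 = 2

2


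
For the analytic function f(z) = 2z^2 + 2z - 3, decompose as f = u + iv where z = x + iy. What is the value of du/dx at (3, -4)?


Step 1: f(z) = 2(x+iy)^2 + 2(x+iy) - 3
Step 2: u = 2(x^2 - y^2) + 2x - 3
Step 3: u_x = 4x + 2
Step 4: At (3, -4): u_x = 12 + 2 = 14

14


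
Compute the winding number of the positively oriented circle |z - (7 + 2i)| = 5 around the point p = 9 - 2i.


Step 1: Center c = (7, 2), radius = 5
Step 2: |p - c|^2 = 2^2 + (-4)^2 = 20
Step 3: r^2 = 25
Step 4: |p-c| < r so winding number = 1

1


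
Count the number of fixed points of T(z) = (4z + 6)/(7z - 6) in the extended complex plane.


Step 1: Fixed points satisfy T(z) = z
Step 2: 7z^2 - 10z - 6 = 0
Step 3: Discriminant = (-10)^2 - 4*7*(-6) = 268
Step 4: Number of fixed points = 2

2


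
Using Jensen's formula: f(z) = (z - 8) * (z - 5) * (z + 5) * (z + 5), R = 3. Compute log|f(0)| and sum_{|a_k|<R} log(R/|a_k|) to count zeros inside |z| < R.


Jensen's formula: (1/2pi)*integral log|f(Re^it)|dt = log|f(0)| + sum_{|a_k|<R} log(R/|a_k|)
Step 1: f(0) = (-8) * (-5) * 5 * 5 = 1000
Step 2: log|f(0)| = log|8| + log|5| + log|-5| + log|-5| = 6.9078
Step 3: Zeros inside |z| < 3: none
Step 4: Jensen sum = (empty sum) = 0
Step 5: n(R) = number of terms in the Jensen sum = count of zeros inside |z| < 3 = 0

0


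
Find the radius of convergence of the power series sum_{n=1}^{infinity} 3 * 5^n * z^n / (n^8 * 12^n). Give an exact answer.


Step 1: General term a_n = 3 * 5^n / (n^8 * 12^n)
Step 2: By the root test, |a_n|^(1/n) = 3^(1/n) * 5 / (n^(8/n) * 12) -> 5/12 as n -> infinity (since 3^(1/n) -> 1 and n^(8/n) -> 1)
Step 3: R = 1/lim|a_n|^(1/n) = 12/5

12/5


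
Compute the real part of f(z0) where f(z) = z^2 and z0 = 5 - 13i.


Step 1: z0 = 5 - 13i
Step 2: z0^2 = 5^2 - (-13)^2 - 130i
Step 3: real part = 25 - 169 = -144

-144


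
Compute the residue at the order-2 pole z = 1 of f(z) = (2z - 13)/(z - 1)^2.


Step 1: Pole of order 2 at z = 1
Step 2: Res = lim d/dz [(z - 1)^2 * f(z)] as z -> 1
Step 3: (z - 1)^2 * f(z) = 2z - 13
Step 4: d/dz[2z - 13] = 2

2


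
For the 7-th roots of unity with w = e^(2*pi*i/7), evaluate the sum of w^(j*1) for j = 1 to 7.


Step 1: The sum sum_{j=1}^{n} w^(k*j) equals n if n | k, else 0.
Step 2: Here n = 7, k = 1
Step 3: Does n divide k? 7 | 1 -> False
Step 4: Sum = 0

0


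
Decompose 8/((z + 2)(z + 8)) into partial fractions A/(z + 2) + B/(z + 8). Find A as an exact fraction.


Step 1: Multiply both sides by (z + 2) and set z = -2
Step 2: A = 8 / (-2 + 8)
Step 3: A = 8 / 6
Step 4: A = 4/3

4/3


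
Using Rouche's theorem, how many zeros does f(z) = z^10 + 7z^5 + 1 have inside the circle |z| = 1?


Step 1: On |z| = 1 the three terms have sizes |z^10| = 1^10 = 1, |7z^5| = 7*1^5 = 7, |1| = 1
Step 2: The dominant term is g(z) = 7z^5; let h(z) = z^10 + 1 so f = g + h
Step 3: On |z| = 1: |g| = 7 and |h| <= 1 + 1 = 2
Step 4: Since 7 > 2, |h| < |g| on |z| = 1, so by Rouche f has the same number of zeros as g inside |z| < 1
Step 5: g(z) = 7z^5 has 5 zeros (at the origin, multiplicity 5) inside |z| < 1. Answer = 5

5


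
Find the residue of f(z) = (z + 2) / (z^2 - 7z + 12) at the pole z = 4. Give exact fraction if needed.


Step 1: Q(z) = z^2 - 7z + 12 = (z - 4)(z - 3)
Step 2: Q'(z) = 2z - 7
Step 3: Q'(4) = 1, P(4) = 6
Step 4: Res = P(4)/Q'(4) = 6/1 = 6

6


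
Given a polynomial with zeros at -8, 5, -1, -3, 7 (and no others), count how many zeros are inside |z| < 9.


Step 1: Check each root:
  z = -8: |-8| = 8 < 9
  z = 5: |5| = 5 < 9
  z = -1: |-1| = 1 < 9
  z = -3: |-3| = 3 < 9
  z = 7: |7| = 7 < 9
Step 2: Count = 5

5


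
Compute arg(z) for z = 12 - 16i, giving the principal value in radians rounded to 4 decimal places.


Step 1: z = 12 - 16i
Step 2: arg(z) = atan2(-16, 12)
Step 3: arg(z) = -0.9273

-0.9273


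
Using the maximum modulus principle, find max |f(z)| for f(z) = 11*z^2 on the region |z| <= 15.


Step 1: On |z| = 15, |f(z)| = 11 * |z|^2 = 11 * 15^2
Step 2: By maximum modulus principle, maximum is on boundary.
Step 3: Maximum = 11 * 225 = 2475

2475


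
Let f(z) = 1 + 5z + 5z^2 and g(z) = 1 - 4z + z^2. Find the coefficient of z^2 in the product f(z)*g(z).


Step 1: z^2 term in f*g comes from: (1)*(z^2) + (5z)*(-4z) + (5z^2)*(1)
Step 2: = 1 - 20 + 5
Step 3: = -14

-14


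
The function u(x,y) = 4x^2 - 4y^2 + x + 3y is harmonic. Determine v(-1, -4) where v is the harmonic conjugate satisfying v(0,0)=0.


Step 1: v_x = -u_y = 8y - 3
Step 2: v_y = u_x = 8x + 1
Step 3: v = 8xy - 3x + y + C
Step 4: v(0,0) = 0 => C = 0
Step 5: v(-1, -4) = 31

31


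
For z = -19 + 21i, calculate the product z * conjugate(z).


Step 1: conj(z) = -19 - 21i
Step 2: z * conj(z) = (-19)^2 + 21^2
Step 3: = 361 + 441 = 802

802


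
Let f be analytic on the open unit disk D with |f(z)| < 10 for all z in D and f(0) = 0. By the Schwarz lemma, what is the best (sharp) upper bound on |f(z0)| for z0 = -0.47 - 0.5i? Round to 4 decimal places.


Step 1: g = f/10 maps D -> D with g(0) = 0, so by the Schwarz lemma |g(z)| <= |z|, i.e. |f(z)| <= 10|z|; this is sharp (f(z) = 10z).
Step 2: |z0|^2 = (-0.47)^2 + (-0.5)^2 = 0.4709
Step 3: |z0| = sqrt(0.4709) = 0.686222
Step 4: Best bound = 10 * |z0| = 10 * 0.686222 = 6.8622

6.8622


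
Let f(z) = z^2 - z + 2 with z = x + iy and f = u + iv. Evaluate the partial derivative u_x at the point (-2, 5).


Step 1: f(z) = (x+iy)^2 - (x+iy) + 2
Step 2: u = (x^2 - y^2) - x + 2
Step 3: u_x = 2x - 1
Step 4: At (-2, 5): u_x = -4 - 1 = -5

-5


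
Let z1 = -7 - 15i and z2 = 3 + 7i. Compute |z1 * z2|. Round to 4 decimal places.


Step 1: |z1| = sqrt((-7)^2 + (-15)^2) = sqrt(274)
Step 2: |z2| = sqrt(3^2 + 7^2) = sqrt(58)
Step 3: |z1*z2| = |z1|*|z2| = sqrt(274) * sqrt(58) = sqrt(274 * 58) = sqrt(15892)
Step 4: = 126.0635

126.0635


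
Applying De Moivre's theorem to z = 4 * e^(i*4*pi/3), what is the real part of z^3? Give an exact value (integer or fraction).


Step 1: By De Moivre's theorem, z^3 = 4^3 * e^(i*3*4*pi/3) = 64 * (cos(4*pi) + i*sin(4*pi))
Step 2: |z|^3 = 4^3 = 64
Step 3: Reduce the angle mod 2*pi: 4*pi - 4*pi = 0
Step 4: cos(0) = 1
Step 5: Re(z^3) = 64 * 1 = 64

64


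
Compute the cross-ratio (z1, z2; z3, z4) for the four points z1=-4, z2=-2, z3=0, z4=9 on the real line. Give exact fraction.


Step 1: (z1-z3)(z2-z4) = (-4) * (-11) = 44
Step 2: (z1-z4)(z2-z3) = (-13) * (-2) = 26
Step 3: Cross-ratio = 44/26 = 22/13

22/13


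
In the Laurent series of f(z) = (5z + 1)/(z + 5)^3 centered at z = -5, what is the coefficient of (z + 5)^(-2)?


Step 1: Write the numerator in powers of (z + 5): 5z + 1 = 5(z + 5) + (5*(-5) + 1) = 5(z + 5) - 24
Step 2: Divide by (z + 5)^3: f(z) = -24(z + 5)^(-3) + 5(z + 5)^(-2)
Step 3: This finite sum is the Laurent series of f about z = -5.
Step 4: Coefficient of (z + 5)^(-2) = coefficient of (z + 5) in the re-centred numerator = 5

5


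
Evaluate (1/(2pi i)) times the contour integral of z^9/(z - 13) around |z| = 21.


Step 1: f(z) = z^9, a = 13 is inside |z| = 21
Step 2: By Cauchy integral formula: (1/(2pi*i)) * integral = f(a)
Step 3: f(13) = 13^9 = 10604499373

10604499373


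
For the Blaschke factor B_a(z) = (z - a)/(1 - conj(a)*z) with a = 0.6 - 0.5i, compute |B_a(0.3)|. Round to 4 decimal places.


Step 1: Numerator z0 - a = 0.3 - (0.6 - 0.5i) = -0.3 + 0.5i
Step 2: Denominator 1 - conj(a)*z0 = 1 - (0.6 + 0.5i)*0.3 = 0.82 - 0.15i
Step 3: |z0 - a|^2 = (-0.3)^2 + 0.5^2 = 0.34; |1 - conj(a)*z0|^2 = 0.82^2 + (-0.15)^2 = 0.6949
Step 4: |B_a(0.3)| = sqrt(0.34 / 0.6949) = sqrt(0.489279)
Step 5: = 0.6995

0.6995


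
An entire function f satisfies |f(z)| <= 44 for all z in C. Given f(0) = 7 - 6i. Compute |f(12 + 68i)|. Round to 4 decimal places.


Step 1: By Liouville's theorem, a bounded entire function is constant.
Step 2: f(z) = f(0) = 7 - 6i for all z.
Step 3: |f(w)| = |7 - 6i| = sqrt(49 + 36)
Step 4: = 9.2195

9.2195


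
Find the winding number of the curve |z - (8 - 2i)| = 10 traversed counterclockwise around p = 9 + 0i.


Step 1: Center c = (8, -2), radius = 10
Step 2: |p - c|^2 = 1^2 + 2^2 = 5
Step 3: r^2 = 100
Step 4: |p-c| < r so winding number = 1

1


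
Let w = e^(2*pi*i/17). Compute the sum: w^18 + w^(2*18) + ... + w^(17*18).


Step 1: The sum sum_{j=1}^{n} w^(k*j) equals n if n | k, else 0.
Step 2: Here n = 17, k = 18
Step 3: Does n divide k? 17 | 18 -> False
Step 4: Sum = 0

0


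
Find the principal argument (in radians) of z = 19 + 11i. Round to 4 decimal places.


Step 1: z = 19 + 11i
Step 2: arg(z) = atan2(11, 19)
Step 3: arg(z) = 0.5248

0.5248


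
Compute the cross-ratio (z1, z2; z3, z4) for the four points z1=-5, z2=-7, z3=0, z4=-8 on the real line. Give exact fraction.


Step 1: (z1-z3)(z2-z4) = (-5) * 1 = -5
Step 2: (z1-z4)(z2-z3) = 3 * (-7) = -21
Step 3: Cross-ratio = 5/21 = 5/21

5/21


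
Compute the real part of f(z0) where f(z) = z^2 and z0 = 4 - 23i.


Step 1: z0 = 4 - 23i
Step 2: z0^2 = 4^2 - (-23)^2 - 184i
Step 3: real part = 16 - 529 = -513

-513


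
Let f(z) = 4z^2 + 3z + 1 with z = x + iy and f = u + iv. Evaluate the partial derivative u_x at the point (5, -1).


Step 1: f(z) = 4(x+iy)^2 + 3(x+iy) + 1
Step 2: u = 4(x^2 - y^2) + 3x + 1
Step 3: u_x = 8x + 3
Step 4: At (5, -1): u_x = 40 + 3 = 43

43


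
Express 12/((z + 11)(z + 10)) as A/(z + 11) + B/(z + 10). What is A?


Step 1: Multiply both sides by (z + 11) and set z = -11
Step 2: A = 12 / (-11 + 10)
Step 3: A = 12 / (-1)
Step 4: A = -12

-12


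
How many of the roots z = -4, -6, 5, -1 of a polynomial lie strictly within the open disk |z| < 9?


Step 1: Check each root:
  z = -4: |-4| = 4 < 9
  z = -6: |-6| = 6 < 9
  z = 5: |5| = 5 < 9
  z = -1: |-1| = 1 < 9
Step 2: Count = 4

4


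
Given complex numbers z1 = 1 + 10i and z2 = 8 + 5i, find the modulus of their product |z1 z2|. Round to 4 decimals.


Step 1: |z1| = sqrt(1^2 + 10^2) = sqrt(101)
Step 2: |z2| = sqrt(8^2 + 5^2) = sqrt(89)
Step 3: |z1*z2| = |z1|*|z2| = sqrt(101) * sqrt(89) = sqrt(101 * 89) = sqrt(8989)
Step 4: = 94.8103

94.8103


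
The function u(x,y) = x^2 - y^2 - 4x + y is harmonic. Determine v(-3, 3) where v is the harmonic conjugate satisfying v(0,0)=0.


Step 1: v_x = -u_y = 2y - 1
Step 2: v_y = u_x = 2x - 4
Step 3: v = 2xy - x - 4y + C
Step 4: v(0,0) = 0 => C = 0
Step 5: v(-3, 3) = -27

-27


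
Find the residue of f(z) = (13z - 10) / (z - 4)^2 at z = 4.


Step 1: Pole of order 2 at z = 4
Step 2: Res = lim d/dz [(z - 4)^2 * f(z)] as z -> 4
Step 3: (z - 4)^2 * f(z) = 13z - 10
Step 4: d/dz[13z - 10] = 13

13


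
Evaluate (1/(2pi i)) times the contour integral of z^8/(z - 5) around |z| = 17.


Step 1: f(z) = z^8, a = 5 is inside |z| = 17
Step 2: By Cauchy integral formula: (1/(2pi*i)) * integral = f(a)
Step 3: f(5) = 5^8 = 390625

390625


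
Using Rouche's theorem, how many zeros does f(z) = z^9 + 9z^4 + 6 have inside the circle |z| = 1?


Step 1: On |z| = 1 the three terms have sizes |z^9| = 1^9 = 1, |9z^4| = 9*1^4 = 9, |6| = 6
Step 2: The dominant term is g(z) = 9z^4; let h(z) = z^9 + 6 so f = g + h
Step 3: On |z| = 1: |g| = 9 and |h| <= 1 + 6 = 7
Step 4: Since 9 > 7, |h| < |g| on |z| = 1, so by Rouche f has the same number of zeros as g inside |z| < 1
Step 5: g(z) = 9z^4 has 4 zeros (at the origin, multiplicity 4) inside |z| < 1. Answer = 4

4


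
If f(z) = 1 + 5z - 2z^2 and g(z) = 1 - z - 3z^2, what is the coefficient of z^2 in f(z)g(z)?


Step 1: z^2 term in f*g comes from: (1)*(-3z^2) + (5z)*(-z) + (-2z^2)*(1)
Step 2: = -3 - 5 - 2
Step 3: = -10

-10


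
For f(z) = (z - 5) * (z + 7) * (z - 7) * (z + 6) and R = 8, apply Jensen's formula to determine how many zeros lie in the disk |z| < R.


Jensen's formula: (1/2pi)*integral log|f(Re^it)|dt = log|f(0)| + sum_{|a_k|<R} log(R/|a_k|)
Step 1: f(0) = (-5) * 7 * (-7) * 6 = 1470
Step 2: log|f(0)| = log|5| + log|-7| + log|7| + log|-6| = 7.293
Step 3: Zeros inside |z| < 8: 5, -7, 7, -6
Step 4: Jensen sum = log(8/5) + log(8/7) + log(8/7) + log(8/6) = 1.0247
Step 5: n(R) = number of terms in the Jensen sum = count of zeros inside |z| < 8 = 4

4


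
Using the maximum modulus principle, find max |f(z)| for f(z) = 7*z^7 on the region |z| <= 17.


Step 1: On |z| = 17, |f(z)| = 7 * |z|^7 = 7 * 17^7
Step 2: By maximum modulus principle, maximum is on boundary.
Step 3: Maximum = 7 * 410338673 = 2872370711

2872370711


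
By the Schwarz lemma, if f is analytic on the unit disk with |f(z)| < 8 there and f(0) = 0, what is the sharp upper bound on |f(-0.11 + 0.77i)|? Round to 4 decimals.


Step 1: g = f/8 maps D -> D with g(0) = 0, so by the Schwarz lemma |g(z)| <= |z|, i.e. |f(z)| <= 8|z|; this is sharp (f(z) = 8z).
Step 2: |z0|^2 = (-0.11)^2 + 0.77^2 = 0.605
Step 3: |z0| = sqrt(0.605) = 0.777817
Step 4: Best bound = 8 * |z0| = 8 * 0.777817 = 6.2225

6.2225


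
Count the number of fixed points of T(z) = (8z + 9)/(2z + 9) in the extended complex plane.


Step 1: Fixed points satisfy T(z) = z
Step 2: 2z^2 + z - 9 = 0
Step 3: Discriminant = 1^2 - 4*2*(-9) = 73
Step 4: Number of fixed points = 2

2


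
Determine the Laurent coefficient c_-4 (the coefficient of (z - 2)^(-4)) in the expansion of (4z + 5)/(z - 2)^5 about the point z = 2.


Step 1: Write the numerator in powers of (z - 2): 4z + 5 = 4(z - 2) + (4*2 + 5) = 4(z - 2) + 13
Step 2: Divide by (z - 2)^5: f(z) = 13(z - 2)^(-5) + 4(z - 2)^(-4)
Step 3: This finite sum is the Laurent series of f about z = 2.
Step 4: Coefficient of (z - 2)^(-4) = coefficient of (z - 2) in the re-centred numerator = 4

4


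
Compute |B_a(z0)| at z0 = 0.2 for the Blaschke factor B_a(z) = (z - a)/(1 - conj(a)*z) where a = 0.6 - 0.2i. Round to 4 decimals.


Step 1: Numerator z0 - a = 0.2 - (0.6 - 0.2i) = -0.4 + 0.2i
Step 2: Denominator 1 - conj(a)*z0 = 1 - (0.6 + 0.2i)*0.2 = 0.88 - 0.04i
Step 3: |z0 - a|^2 = (-0.4)^2 + 0.2^2 = 0.2; |1 - conj(a)*z0|^2 = 0.88^2 + (-0.04)^2 = 0.776
Step 4: |B_a(0.2)| = sqrt(0.2 / 0.776) = sqrt(0.257732)
Step 5: = 0.5077

0.5077


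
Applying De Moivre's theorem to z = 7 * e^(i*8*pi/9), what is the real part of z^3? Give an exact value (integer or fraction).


Step 1: By De Moivre's theorem, z^3 = 7^3 * e^(i*3*8*pi/9) = 343 * (cos(8*pi/3) + i*sin(8*pi/3))
Step 2: |z|^3 = 7^3 = 343
Step 3: Reduce the angle mod 2*pi: 8*pi/3 - 2*pi = 2*pi/3
Step 4: cos(2*pi/3) = -1/2
Step 5: Re(z^3) = 343 * (-1/2) = -343/2

-343/2


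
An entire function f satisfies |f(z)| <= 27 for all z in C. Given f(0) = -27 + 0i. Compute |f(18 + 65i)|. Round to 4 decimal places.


Step 1: By Liouville's theorem, a bounded entire function is constant.
Step 2: f(z) = f(0) = -27 + 0i for all z.
Step 3: |f(w)| = |-27 + 0i| = sqrt(729 + 0)
Step 4: = 27.0

27.0


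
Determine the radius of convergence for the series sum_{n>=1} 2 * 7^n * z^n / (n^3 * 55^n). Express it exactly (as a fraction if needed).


Step 1: General term a_n = 2 * 7^n / (n^3 * 55^n)
Step 2: By the root test, |a_n|^(1/n) = 2^(1/n) * 7 / (n^(3/n) * 55) -> 7/55 as n -> infinity (since 2^(1/n) -> 1 and n^(3/n) -> 1)
Step 3: R = 1/lim|a_n|^(1/n) = 55/7

55/7


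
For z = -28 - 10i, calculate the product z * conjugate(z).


Step 1: conj(z) = -28 + 10i
Step 2: z * conj(z) = (-28)^2 + (-10)^2
Step 3: = 784 + 100 = 884

884


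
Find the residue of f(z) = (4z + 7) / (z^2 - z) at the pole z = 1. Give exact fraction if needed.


Step 1: Q(z) = z^2 - z = (z - 1)(z)
Step 2: Q'(z) = 2z - 1
Step 3: Q'(1) = 1, P(1) = 11
Step 4: Res = P(1)/Q'(1) = 11/1 = 11

11


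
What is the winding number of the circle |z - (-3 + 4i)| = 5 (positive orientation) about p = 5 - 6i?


Step 1: Center c = (-3, 4), radius = 5
Step 2: |p - c|^2 = 8^2 + (-10)^2 = 164
Step 3: r^2 = 25
Step 4: |p-c| > r so winding number = 0

0


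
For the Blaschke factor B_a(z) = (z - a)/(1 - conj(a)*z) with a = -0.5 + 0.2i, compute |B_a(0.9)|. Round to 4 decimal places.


Step 1: Numerator z0 - a = 0.9 - (-0.5 + 0.2i) = 1.4 - 0.2i
Step 2: Denominator 1 - conj(a)*z0 = 1 - (-0.5 - 0.2i)*0.9 = 1.45 + 0.18i
Step 3: |z0 - a|^2 = 1.4^2 + (-0.2)^2 = 2; |1 - conj(a)*z0|^2 = 1.45^2 + 0.18^2 = 2.1349
Step 4: |B_a(0.9)| = sqrt(2 / 2.1349) = sqrt(0.936812)
Step 5: = 0.9679

0.9679


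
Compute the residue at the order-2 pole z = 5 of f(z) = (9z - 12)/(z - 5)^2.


Step 1: Pole of order 2 at z = 5
Step 2: Res = lim d/dz [(z - 5)^2 * f(z)] as z -> 5
Step 3: (z - 5)^2 * f(z) = 9z - 12
Step 4: d/dz[9z - 12] = 9

9


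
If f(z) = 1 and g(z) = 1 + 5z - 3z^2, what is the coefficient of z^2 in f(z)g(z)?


Step 1: z^2 term in f*g comes from: (1)*(-3z^2) + (0)*(5z) + (0)*(1)
Step 2: = -3 + 0 + 0
Step 3: = -3

-3


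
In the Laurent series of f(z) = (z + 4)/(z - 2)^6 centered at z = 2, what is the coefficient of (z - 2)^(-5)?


Step 1: Write the numerator in powers of (z - 2): z + 4 = (z - 2) + (1*2 + 4) = (z - 2) + 6
Step 2: Divide by (z - 2)^6: f(z) = 6(z - 2)^(-6) + (z - 2)^(-5)
Step 3: This finite sum is the Laurent series of f about z = 2.
Step 4: Coefficient of (z - 2)^(-5) = coefficient of (z - 2) in the re-centred numerator = 1

1


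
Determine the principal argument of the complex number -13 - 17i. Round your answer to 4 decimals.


Step 1: z = -13 - 17i
Step 2: arg(z) = atan2(-17, -13)
Step 3: arg(z) = -2.2236

-2.2236


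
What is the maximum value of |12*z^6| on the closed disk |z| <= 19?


Step 1: On |z| = 19, |f(z)| = 12 * |z|^6 = 12 * 19^6
Step 2: By maximum modulus principle, maximum is on boundary.
Step 3: Maximum = 12 * 47045881 = 564550572

564550572


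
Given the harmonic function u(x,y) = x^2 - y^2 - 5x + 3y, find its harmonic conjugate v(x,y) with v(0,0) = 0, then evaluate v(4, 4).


Step 1: v_x = -u_y = 2y - 3
Step 2: v_y = u_x = 2x - 5
Step 3: v = 2xy - 3x - 5y + C
Step 4: v(0,0) = 0 => C = 0
Step 5: v(4, 4) = 0

0


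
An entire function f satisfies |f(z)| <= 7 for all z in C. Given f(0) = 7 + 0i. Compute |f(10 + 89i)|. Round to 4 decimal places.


Step 1: By Liouville's theorem, a bounded entire function is constant.
Step 2: f(z) = f(0) = 7 + 0i for all z.
Step 3: |f(w)| = |7 + 0i| = sqrt(49 + 0)
Step 4: = 7.0

7.0


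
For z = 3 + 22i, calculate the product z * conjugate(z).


Step 1: conj(z) = 3 - 22i
Step 2: z * conj(z) = 3^2 + 22^2
Step 3: = 9 + 484 = 493

493


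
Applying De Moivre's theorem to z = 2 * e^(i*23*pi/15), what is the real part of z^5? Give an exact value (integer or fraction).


Step 1: By De Moivre's theorem, z^5 = 2^5 * e^(i*5*23*pi/15) = 32 * (cos(23*pi/3) + i*sin(23*pi/3))
Step 2: |z|^5 = 2^5 = 32
Step 3: Reduce the angle mod 2*pi: 23*pi/3 - 6*pi = 5*pi/3
Step 4: cos(5*pi/3) = 1/2
Step 5: Re(z^5) = 32 * 1/2 = 16

16


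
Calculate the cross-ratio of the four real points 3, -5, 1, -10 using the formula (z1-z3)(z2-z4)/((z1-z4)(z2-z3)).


Step 1: (z1-z3)(z2-z4) = 2 * 5 = 10
Step 2: (z1-z4)(z2-z3) = 13 * (-6) = -78
Step 3: Cross-ratio = -10/78 = -5/39

-5/39


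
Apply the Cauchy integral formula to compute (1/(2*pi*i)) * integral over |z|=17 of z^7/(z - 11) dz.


Step 1: f(z) = z^7, a = 11 is inside |z| = 17
Step 2: By Cauchy integral formula: (1/(2pi*i)) * integral = f(a)
Step 3: f(11) = 11^7 = 19487171

19487171


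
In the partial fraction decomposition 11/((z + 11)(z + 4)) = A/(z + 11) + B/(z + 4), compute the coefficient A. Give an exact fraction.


Step 1: Multiply both sides by (z + 11) and set z = -11
Step 2: A = 11 / (-11 + 4)
Step 3: A = 11 / (-7)
Step 4: A = -11/7

-11/7


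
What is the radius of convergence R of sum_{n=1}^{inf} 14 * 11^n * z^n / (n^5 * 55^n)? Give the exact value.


Step 1: General term a_n = 14 * 11^n / (n^5 * 55^n)
Step 2: By the root test, |a_n|^(1/n) = 14^(1/n) * 11 / (n^(5/n) * 55) -> 11/55 as n -> infinity (since 14^(1/n) -> 1 and n^(5/n) -> 1)
Step 3: R = 1/lim|a_n|^(1/n) = 55/11 = 5

5


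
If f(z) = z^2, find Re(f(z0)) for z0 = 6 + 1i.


Step 1: z0 = 6 + 1i
Step 2: z0^2 = 6^2 - 1^2 + 12i
Step 3: real part = 36 - 1 = 35

35


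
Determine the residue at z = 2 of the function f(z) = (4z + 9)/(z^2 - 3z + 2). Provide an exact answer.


Step 1: Q(z) = z^2 - 3z + 2 = (z - 2)(z - 1)
Step 2: Q'(z) = 2z - 3
Step 3: Q'(2) = 1, P(2) = 17
Step 4: Res = P(2)/Q'(2) = 17/1 = 17

17


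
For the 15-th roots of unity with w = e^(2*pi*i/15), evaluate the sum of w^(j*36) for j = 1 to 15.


Step 1: The sum sum_{j=1}^{n} w^(k*j) equals n if n | k, else 0.
Step 2: Here n = 15, k = 36
Step 3: Does n divide k? 15 | 36 -> False
Step 4: Sum = 0

0


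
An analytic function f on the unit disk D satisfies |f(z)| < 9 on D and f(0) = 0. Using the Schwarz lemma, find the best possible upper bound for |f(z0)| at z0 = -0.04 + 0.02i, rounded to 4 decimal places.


Step 1: g = f/9 maps D -> D with g(0) = 0, so by the Schwarz lemma |g(z)| <= |z|, i.e. |f(z)| <= 9|z|; this is sharp (f(z) = 9z).
Step 2: |z0|^2 = (-0.04)^2 + 0.02^2 = 0.002
Step 3: |z0| = sqrt(0.002) = 0.044721
Step 4: Best bound = 9 * |z0| = 9 * 0.044721 = 0.4025

0.4025


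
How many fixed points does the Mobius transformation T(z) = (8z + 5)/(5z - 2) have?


Step 1: Fixed points satisfy T(z) = z
Step 2: 5z^2 - 10z - 5 = 0
Step 3: Discriminant = (-10)^2 - 4*5*(-5) = 200
Step 4: Number of fixed points = 2

2


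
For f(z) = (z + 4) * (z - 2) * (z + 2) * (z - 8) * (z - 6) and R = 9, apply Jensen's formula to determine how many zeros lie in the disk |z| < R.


Jensen's formula: (1/2pi)*integral log|f(Re^it)|dt = log|f(0)| + sum_{|a_k|<R} log(R/|a_k|)
Step 1: f(0) = 4 * (-2) * 2 * (-8) * (-6) = -768
Step 2: log|f(0)| = log|-4| + log|2| + log|-2| + log|8| + log|6| = 6.6438
Step 3: Zeros inside |z| < 9: -4, 2, -2, 8, 6
Step 4: Jensen sum = log(9/4) + log(9/2) + log(9/2) + log(9/8) + log(9/6) = 4.3423
Step 5: n(R) = number of terms in the Jensen sum = count of zeros inside |z| < 9 = 5

5


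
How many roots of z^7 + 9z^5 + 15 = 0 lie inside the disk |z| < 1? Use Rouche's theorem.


Step 1: On |z| = 1 the three terms have sizes |z^7| = 1^7 = 1, |9z^5| = 9*1^5 = 9, |15| = 15
Step 2: The dominant term is g(z) = 15; let h(z) = z^7 + 9z^5 so f = g + h
Step 3: On |z| = 1: |g| = 15 and |h| <= 1 + 9 = 10
Step 4: Since 15 > 10, |h| < |g| on |z| = 1, so by Rouche f has the same number of zeros as g inside |z| < 1
Step 5: g(z) = 15 is a nonzero constant with no zeros inside |z| < 1. Answer = 0

0


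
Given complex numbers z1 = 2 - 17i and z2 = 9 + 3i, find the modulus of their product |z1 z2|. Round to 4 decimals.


Step 1: |z1| = sqrt(2^2 + (-17)^2) = sqrt(293)
Step 2: |z2| = sqrt(9^2 + 3^2) = sqrt(90)
Step 3: |z1*z2| = |z1|*|z2| = sqrt(293) * sqrt(90) = sqrt(293 * 90) = sqrt(26370)
Step 4: = 162.3884

162.3884


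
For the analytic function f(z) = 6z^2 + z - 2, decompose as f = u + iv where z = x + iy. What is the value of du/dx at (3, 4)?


Step 1: f(z) = 6(x+iy)^2 + (x+iy) - 2
Step 2: u = 6(x^2 - y^2) + x - 2
Step 3: u_x = 12x + 1
Step 4: At (3, 4): u_x = 36 + 1 = 37

37


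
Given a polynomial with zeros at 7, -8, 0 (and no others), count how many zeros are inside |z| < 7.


Step 1: Check each root:
  z = 7: |7| = 7 >= 7
  z = -8: |-8| = 8 >= 7
  z = 0: |0| = 0 < 7
Step 2: Count = 1

1


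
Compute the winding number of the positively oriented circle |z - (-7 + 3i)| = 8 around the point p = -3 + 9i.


Step 1: Center c = (-7, 3), radius = 8
Step 2: |p - c|^2 = 4^2 + 6^2 = 52
Step 3: r^2 = 64
Step 4: |p-c| < r so winding number = 1

1


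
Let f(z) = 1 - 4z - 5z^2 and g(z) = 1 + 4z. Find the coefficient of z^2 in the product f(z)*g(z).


Step 1: z^2 term in f*g comes from: (1)*(0) + (-4z)*(4z) + (-5z^2)*(1)
Step 2: = 0 - 16 - 5
Step 3: = -21

-21


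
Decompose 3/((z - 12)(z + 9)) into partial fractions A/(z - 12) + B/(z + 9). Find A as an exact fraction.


Step 1: Multiply both sides by (z - 12) and set z = 12
Step 2: A = 3 / (12 + 9)
Step 3: A = 3 / 21
Step 4: A = 1/7

1/7
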